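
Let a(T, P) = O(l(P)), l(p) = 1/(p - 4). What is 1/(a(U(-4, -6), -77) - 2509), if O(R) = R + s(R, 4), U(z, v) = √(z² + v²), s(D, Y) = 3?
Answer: -81/202987 ≈ -0.00039904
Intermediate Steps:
l(p) = 1/(-4 + p)
U(z, v) = √(v² + z²)
O(R) = 3 + R (O(R) = R + 3 = 3 + R)
a(T, P) = 3 + 1/(-4 + P)
1/(a(U(-4, -6), -77) - 2509) = 1/((-11 + 3*(-77))/(-4 - 77) - 2509) = 1/((-11 - 231)/(-81) - 2509) = 1/(-1/81*(-242) - 2509) = 1/(242/81 - 2509) = 1/(-202987/81) = -81/202987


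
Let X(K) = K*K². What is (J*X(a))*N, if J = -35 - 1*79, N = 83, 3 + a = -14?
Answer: 46486806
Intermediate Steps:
a = -17 (a = -3 - 14 = -17)
X(K) = K³
J = -114 (J = -35 - 79 = -114)
(J*X(a))*N = -114*(-17)³*83 = -114*(-4913)*83 = 560082*83 = 46486806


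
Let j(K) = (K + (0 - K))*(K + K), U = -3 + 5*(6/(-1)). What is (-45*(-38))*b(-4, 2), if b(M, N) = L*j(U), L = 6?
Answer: 0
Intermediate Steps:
U = -33 (U = -3 + 5*(6*(-1)) = -3 + 5*(-6) = -3 - 30 = -33)
j(K) = 0 (j(K) = (K - K)*(2*K) = 0*(2*K) = 0)
b(M, N) = 0 (b(M, N) = 6*0 = 0)
(-45*(-38))*b(-4, 2) = -45*(-38)*0 = 1710*0 = 0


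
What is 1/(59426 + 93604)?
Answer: 1/153030 ≈ 6.5347e-6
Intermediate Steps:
1/(59426 + 93604) = 1/153030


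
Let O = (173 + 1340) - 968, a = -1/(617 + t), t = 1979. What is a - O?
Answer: -1414821/2596 ≈ -545.00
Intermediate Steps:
a = -1/2596 (a = -1/(617 + 1979) = -1/2596 ≈ -0.00038521)
O = 545 (O = 1513 - 968 = 545)
a - O = -1/2596 - 1*545 = -1/2596 - 545 = -1414821/2596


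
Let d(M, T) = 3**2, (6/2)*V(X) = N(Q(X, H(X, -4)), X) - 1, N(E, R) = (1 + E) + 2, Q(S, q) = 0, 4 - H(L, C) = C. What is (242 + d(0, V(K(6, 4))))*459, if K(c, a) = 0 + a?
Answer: 115209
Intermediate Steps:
H(L, C) = 4 - C
N(E, R) = 3 + E
K(c, a) = a
V(X) = 2/3 (V(X) = ((3 + 0) - 1)/3 = (3 - 1)/3 = (1/3)*2 = 2/3)
d(M, T) = 9
(242 + d(0, V(K(6, 4))))*459 = (242 + 9)*459 = 251*459 = 115209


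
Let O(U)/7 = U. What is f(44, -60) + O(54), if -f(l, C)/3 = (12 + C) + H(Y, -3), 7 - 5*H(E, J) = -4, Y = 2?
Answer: 2577/5 ≈ 515.40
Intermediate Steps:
H(E, J) = 11/5 (H(E, J) = 7/5 - ⅕*(-4) = 7/5 + ⅘ = 11/5)
O(U) = 7*U
f(l, C) = -213/5 - 3*C (f(l, C) = -3*((12 + C) + 11/5) = -3*(71/5 + C) = -213/5 - 3*C)
f(44, -60) + O(54) = (-213/5 - 3*(-60)) + 7*54 = (-213/5 + 180) + 378 = 687/5 + 378 = 2577/5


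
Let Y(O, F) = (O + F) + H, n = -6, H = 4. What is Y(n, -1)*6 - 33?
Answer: -51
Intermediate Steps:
Y(O, F) = 4 + F + O (Y(O, F) = (O + F) + 4 = (F + O) + 4 = 4 + F + O)
Y(n, -1)*6 - 33 = (4 - 1 - 6)*6 - 33 = -3*6 - 33 = -18 - 33 = -51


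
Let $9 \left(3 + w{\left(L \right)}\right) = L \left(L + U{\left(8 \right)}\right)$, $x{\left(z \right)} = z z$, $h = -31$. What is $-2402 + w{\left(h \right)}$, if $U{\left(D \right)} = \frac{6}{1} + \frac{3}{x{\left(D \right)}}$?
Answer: $- \frac{1335773}{576} \approx -2319.1$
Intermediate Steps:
$x{\left(z \right)} = z^{2}$
$U{\left(D \right)} = 6 + \frac{3}{D^{2}}$ ($U{\left(D \right)} = \frac{6}{1} + \frac{3}{D^{2}} = 6 \cdot 1 + \frac{3}{D^{2}} = 6 + \frac{3}{D^{2}}$)
$w{\left(L \right)} = -3 + \frac{L \left(\frac{387}{64} + L\right)}{9}$ ($w{\left(L \right)} = -3 + \frac{L \left(L + \left(6 + \frac{3}{64}\right)\right)}{9} = -3 + \frac{L \left(L + \frac{387}{64}\right)}{9} = -3 + \frac{L \left(\frac{387}{64} + L\right)}{9}$)
$-2402 + w{\left(h \right)} = -2402 + \left(-3 + \frac{\left(-31\right)^{2}}{9} + \frac{43}{64} \left(-31\right)\right) = -2402 - - \frac{47779}{576} = -2402 + \frac{47779}{576} = - \frac{1335773}{576}$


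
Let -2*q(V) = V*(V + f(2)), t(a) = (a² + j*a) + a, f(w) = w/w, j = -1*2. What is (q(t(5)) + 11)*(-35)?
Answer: 6965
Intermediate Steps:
j = -2
f(w) = 1
t(a) = a² - a (t(a) = (a² - 2*a) + a = a² - a)
q(V) = -V*(1 + V)/2 (q(V) = -V*(V + 1)/2 = -V*(1 + V)/2)
(q(t(5)) + 11)*(-35) = (-5*(-1 + 5)*(1 + 5*(-1 + 5))/2 + 11)*(-35) = (-5*4*(1 + 5*4)/2 + 11)*(-35) = (-½*20*(1 + 20) + 11)*(-35) = (-½*20*21 + 11)*(-35) = (-210 + 11)*(-35) = -199*(-35) = 6965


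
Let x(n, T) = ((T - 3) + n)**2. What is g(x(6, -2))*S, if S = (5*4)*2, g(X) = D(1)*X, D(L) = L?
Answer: 40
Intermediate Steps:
x(n, T) = (-3 + T + n)**2 (x(n, T) = ((-3 + T) + n)**2 = (-3 + T + n)**2)
g(X) = X (g(X) = 1*X = X)
S = 40 (S = 20*2 = 40)
g(x(6, -2))*S = (-3 - 2 + 6)**2*40 = 1**2*40 = 1*40 = 40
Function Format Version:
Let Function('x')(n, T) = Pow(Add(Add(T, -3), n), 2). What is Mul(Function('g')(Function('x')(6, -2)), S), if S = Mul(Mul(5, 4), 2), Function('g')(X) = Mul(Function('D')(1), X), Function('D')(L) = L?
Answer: 40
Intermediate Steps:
Function('x')(n, T) = Pow(Add(-3, T, n), 2) (Function('x')(n, T) = Pow(Add(Add(-3, T), n), 2) = Pow(Add(-3, T, n), 2))
Function('g')(X) = X (Function('g')(X) = Mul(1, X) = X)
S = 40 (S = Mul(20, 2) = 40)
Mul(Function('g')(Function('x')(6, -2)), S) = Mul(Pow(Add(-3, -2, 6), 2), 40) = Mul(Pow(1, 2), 40) = Mul(1, 40) = 40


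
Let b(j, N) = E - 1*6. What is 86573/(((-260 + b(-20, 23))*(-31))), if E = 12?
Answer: 86573/7874 ≈ 10.995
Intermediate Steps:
b(j, N) = 6 (b(j, N) = 12 - 1*6 = 12 - 6 = 6)
86573/(((-260 + b(-20, 23))*(-31))) = 86573/(((-260 + 6)*(-31))) = 86573/((-254*(-31))) = 86573/7874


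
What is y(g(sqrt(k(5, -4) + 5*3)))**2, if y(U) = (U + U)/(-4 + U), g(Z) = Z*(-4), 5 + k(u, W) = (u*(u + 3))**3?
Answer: 256040/(1 + sqrt(64010))**2 ≈ 3.9686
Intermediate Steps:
k(u, W) = -5 + u**3*(3 + u)**3 (k(u, W) = -5 + (u*(u + 3))**3 = -5 + (u*(3 + u))**3 = -5 + u**3*(3 + u)**3)
g(Z) = -4*Z
y(U) = 2*U/(-4 + U) (y(U) = (2*U)/(-4 + U) = 2*U/(-4 + U))
y(g(sqrt(k(5, -4) + 5*3)))**2 = (2*(-4*sqrt((-5 + 5**3*(3 + 5)**3) + 5*3))/(-4 - 4*sqrt((-5 + 5**3*(3 + 5)**3) + 5*3)))**2 = (2*(-4*sqrt((-5 + 125*8**3) + 15))/(-4 - 4*sqrt((-5 + 125*8**3) + 15)))**2 = (2*(-4*sqrt((-5 + 125*512) + 15))/(-4 - 4*sqrt((-5 + 125*512) + 15)))**2 = (2*(-4*sqrt((-5 + 64000) + 15))/(-4 - 4*sqrt((-5 + 64000) + 15)))**2 = (2*(-4*sqrt(63995 + 15))/(-4 - 4*sqrt(63995 + 15)))**2 = (2*(-4*sqrt(64010))/(-4 - 4*sqrt(64010)))**2 = (-8*sqrt(64010)/(-4 - 4*sqrt(64010)))**2 = 4096640/(-4 - 4*sqrt(64010))**2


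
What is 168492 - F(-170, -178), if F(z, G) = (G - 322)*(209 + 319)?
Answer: 432492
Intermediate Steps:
F(z, G) = -170016 + 528*G (F(z, G) = (-322 + G)*528 = -170016 + 528*G)
168492 - F(-170, -178) = 168492 - (-170016 + 528*(-178)) = 168492 - (-170016 - 93984) = 168492 - 1*(-264000) = 168492 + 264000 = 432492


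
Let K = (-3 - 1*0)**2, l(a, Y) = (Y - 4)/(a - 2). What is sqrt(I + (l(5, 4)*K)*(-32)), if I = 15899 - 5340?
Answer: sqrt(10559) ≈ 102.76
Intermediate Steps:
l(a, Y) = (-4 + Y)/(-2 + a)
K = 9 (K = (-3 + 0)**2 = (-3)**2 = 9)
I = 10559
sqrt(I + (l(5, 4)*K)*(-32)) = sqrt(10559 + (((-4 + 4)/(-2 + 5))*9)*(-32)) = sqrt(10559 + ((0/3)*9)*(-32)) = sqrt(10559 + (((1/3)*0)*9)*(-32)) = sqrt(10559 + (0*9)*(-32)) = sqrt(10559 + 0*(-32)) = sqrt(10559 + 0) = sqrt(10559)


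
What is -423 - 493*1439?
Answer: -709850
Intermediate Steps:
-423 - 493*1439 = -423 - 709427 = -709850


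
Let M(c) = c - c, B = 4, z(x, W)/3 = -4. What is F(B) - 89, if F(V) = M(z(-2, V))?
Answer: -89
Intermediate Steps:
z(x, W) = -12 (z(x, W) = 3*(-4) = -12)
M(c) = 0
F(V) = 0
F(B) - 89 = 0 - 89 = -89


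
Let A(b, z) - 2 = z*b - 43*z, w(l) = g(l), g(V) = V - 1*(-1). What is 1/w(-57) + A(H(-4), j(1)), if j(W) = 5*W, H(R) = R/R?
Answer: -11649/56 ≈ -208.02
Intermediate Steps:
H(R) = 1
g(V) = 1 + V (g(V) = V + 1 = 1 + V)
w(l) = 1 + l
A(b, z) = 2 - 43*z + b*z (A(b, z) = 2 + (z*b - 43*z) = 2 + (b*z - 43*z) = 2 + (-43*z + b*z) = 2 - 43*z + b*z)
1/w(-57) + A(H(-4), j(1)) = 1/(1 - 57) + (2 - 215 + 1*(5*1)) = 1/(-56) + (2 - 43*5 + 1*5) = -1/56 + (2 - 215 + 5) = -1/56 - 208 = -11649/56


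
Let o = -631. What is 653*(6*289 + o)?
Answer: 720259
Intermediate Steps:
653*(6*289 + o) = 653*(6*289 - 631) = 653*(1734 - 631) = 653*1103 = 720259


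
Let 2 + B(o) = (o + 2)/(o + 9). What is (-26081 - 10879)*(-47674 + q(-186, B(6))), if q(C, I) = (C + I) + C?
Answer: 1775834368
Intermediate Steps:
B(o) = -2 + (2 + o)/(9 + o) (B(o) = -2 + (o + 2)/(o + 9) = -2 + (2 + o)/(9 + o))
q(C, I) = I + 2*C
(-26081 - 10879)*(-47674 + q(-186, B(6))) = (-26081 - 10879)*(-47674 + ((-16 - 1*6)/(9 + 6) + 2*(-186))) = -36960*(-47674 + ((-16 - 6)/15 - 372)) = -36960*(-47674 + ((1/15)*(-22) - 372)) = -36960*(-47674 + (-22/15 - 372)) = -36960*(-47674 - 5602/15) = -36960*(-720712/15) = 1775834368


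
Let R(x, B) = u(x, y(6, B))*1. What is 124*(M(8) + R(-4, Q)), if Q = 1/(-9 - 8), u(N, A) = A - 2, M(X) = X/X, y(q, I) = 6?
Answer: 620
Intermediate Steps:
M(X) = 1
u(N, A) = -2 + A
Q = -1/17 (Q = 1/(-17) = -1/17 ≈ -0.058824)
R(x, B) = 4 (R(x, B) = (-2 + 6)*1 = 4*1 = 4)
124*(M(8) + R(-4, Q)) = 124*(1 + 4) = 124*5 = 620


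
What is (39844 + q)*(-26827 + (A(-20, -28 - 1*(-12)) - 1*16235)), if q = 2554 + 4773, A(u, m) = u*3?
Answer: -2034107862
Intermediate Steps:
A(u, m) = 3*u
q = 7327
(39844 + q)*(-26827 + (A(-20, -28 - 1*(-12)) - 1*16235)) = (39844 + 7327)*(-26827 + (3*(-20) - 1*16235)) = 47171*(-26827 + (-60 - 16235)) = 47171*(-26827 - 16295) = 47171*(-43122) = -2034107862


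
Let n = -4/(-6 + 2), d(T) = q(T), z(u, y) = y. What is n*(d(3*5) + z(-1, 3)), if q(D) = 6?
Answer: 9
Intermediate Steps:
d(T) = 6
n = 1 (n = -4/(-4) = -4*(-¼) = 1)
n*(d(3*5) + z(-1, 3)) = 1*(6 + 3) = 1*9 = 9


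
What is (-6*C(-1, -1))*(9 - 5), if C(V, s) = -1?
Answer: 24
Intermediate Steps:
(-6*C(-1, -1))*(9 - 5) = (-6*(-1))*(9 - 5) = 6*4 = 24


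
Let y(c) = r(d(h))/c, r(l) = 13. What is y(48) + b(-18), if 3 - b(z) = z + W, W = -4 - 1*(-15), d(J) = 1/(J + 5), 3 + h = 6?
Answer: 493/48 ≈ 10.271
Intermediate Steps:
h = 3 (h = -3 + 6 = 3)
d(J) = 1/(5 + J)
W = 11 (W = -4 + 15 = 11)
b(z) = -8 - z (b(z) = 3 - (z + 11) = 3 - (11 + z) = 3 + (-11 - z) = -8 - z)
y(c) = 13/c
y(48) + b(-18) = 13/48 + (-8 - 1*(-18)) = 13*(1/48) + (-8 + 18) = 13/48 + 10 = 493/48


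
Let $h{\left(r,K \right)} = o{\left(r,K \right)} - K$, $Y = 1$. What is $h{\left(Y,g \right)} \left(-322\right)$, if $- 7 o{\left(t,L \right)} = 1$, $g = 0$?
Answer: $46$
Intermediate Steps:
$o{\left(t,L \right)} = - \frac{1}{7}$ ($o{\left(t,L \right)} = \left(- \frac{1}{7}\right) 1 = - \frac{1}{7}$)
$h{\left(r,K \right)} = - \frac{1}{7} - K$
$h{\left(Y,g \right)} \left(-322\right) = \left(- \frac{1}{7} - 0\right) \left(-322\right) = \left(- \frac{1}{7} + 0\right) \left(-322\right) = \left(- \frac{1}{7}\right) \left(-322\right) = 46$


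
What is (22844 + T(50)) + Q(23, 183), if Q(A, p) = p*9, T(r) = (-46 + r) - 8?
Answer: 24487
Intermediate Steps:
T(r) = -54 + r
Q(A, p) = 9*p
(22844 + T(50)) + Q(23, 183) = (22844 + (-54 + 50)) + 9*183 = (22844 - 4) + 1647 = 22840 + 1647 = 24487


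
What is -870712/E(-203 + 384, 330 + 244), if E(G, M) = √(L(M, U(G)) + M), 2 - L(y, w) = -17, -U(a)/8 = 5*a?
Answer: -870712*√593/593 ≈ -35756.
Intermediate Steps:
U(a) = -40*a
L(y, w) = 19 (L(y, w) = 2 - 1*(-17) = 2 + 17 = 19)
E(G, M) = √(19 + M)
-870712/E(-203 + 384, 330 + 244) = -870712/√(19 + (330 + 244)) = -870712/√(19 + 574) = -870712*√593/593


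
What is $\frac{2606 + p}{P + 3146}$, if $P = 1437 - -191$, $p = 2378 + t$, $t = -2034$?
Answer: $\frac{1475}{2387} \approx 0.61793$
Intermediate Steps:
$p = 344$ ($p = 2378 - 2034 = 344$)
$P = 1628$ ($P = 1437 + 191 = 1628$)
$\frac{2606 + p}{P + 3146} = \frac{2606 + 344}{1628 + 3146} = \frac{2950}{4774} = 2950 \cdot \frac{1}{4774} = \frac{1475}{2387}$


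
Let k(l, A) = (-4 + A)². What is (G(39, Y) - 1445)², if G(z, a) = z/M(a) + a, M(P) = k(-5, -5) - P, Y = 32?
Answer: 4788363204/2401 ≈ 1.9943e+6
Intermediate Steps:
M(P) = 81 - P (M(P) = (-4 - 5)² - P = (-9)² - P = 81 - P)
G(z, a) = a + z/(81 - a) (G(z, a) = z/(81 - a) + a = a + z/(81 - a))
(G(39, Y) - 1445)² = ((-1*39 + 32*(-81 + 32))/(-81 + 32) - 1445)² = ((-39 + 32*(-49))/(-49) - 1445)² = (-(-39 - 1568)/49 - 1445)² = (-1/49*(-1607) - 1445)² = (1607/49 - 1445)² = (-69198/49)² = 4788363204/2401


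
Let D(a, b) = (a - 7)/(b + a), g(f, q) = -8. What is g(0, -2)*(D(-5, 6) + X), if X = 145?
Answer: -1064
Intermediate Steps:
D(a, b) = (-7 + a)/(a + b)
g(0, -2)*(D(-5, 6) + X) = -8*((-7 - 5)/(-5 + 6) + 145) = -8*(-12/1 + 145) = -8*(1*(-12) + 145) = -8*(-12 + 145) = -8*133 = -1064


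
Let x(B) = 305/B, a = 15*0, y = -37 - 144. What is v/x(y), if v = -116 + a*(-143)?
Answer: 20996/305 ≈ 68.839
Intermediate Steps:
y = -181
a = 0
v = -116 (v = -116 + 0*(-143) = -116 + 0 = -116)
v/x(y) = -116/(305/(-181)) = -116/(305*(-1/181)) = -116/(-305/181) = -116*(-181/305) = 20996/305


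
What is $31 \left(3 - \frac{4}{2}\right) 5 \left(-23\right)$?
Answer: $-3565$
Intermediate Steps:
$31 \left(3 - \frac{4}{2}\right) 5 \left(-23\right) = 31 \left(3 - 2\right) 5 \left(-23\right) = 31 \cdot 1 \cdot 5 \left(-23\right) = 31 \cdot 5 \left(-23\right) = 155 \left(-23\right) = -3565$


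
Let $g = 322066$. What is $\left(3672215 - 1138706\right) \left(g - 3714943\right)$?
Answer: $-8595884415393$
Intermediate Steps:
$\left(3672215 - 1138706\right) \left(g - 3714943\right) = \left(3672215 - 1138706\right) \left(322066 - 3714943\right) = 2533509 \left(-3392877\right) = -8595884415393$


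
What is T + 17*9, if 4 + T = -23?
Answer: 126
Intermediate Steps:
T = -27 (T = -4 - 23 = -27)
T + 17*9 = -27 + 17*9 = -27 + 153 = 126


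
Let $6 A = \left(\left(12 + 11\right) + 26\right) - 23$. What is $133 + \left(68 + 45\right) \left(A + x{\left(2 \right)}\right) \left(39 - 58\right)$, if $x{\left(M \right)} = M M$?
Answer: $- \frac{53276}{3} \approx -17759.0$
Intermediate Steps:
$x{\left(M \right)} = M^{2}$
$A = \frac{13}{3}$ ($A = \frac{\left(\left(12 + 11\right) + 26\right) - 23}{6} = \frac{\left(23 + 26\right) - 23}{6} = \frac{49 - 23}{6} = \frac{1}{6} \cdot 26 = \frac{13}{3} \approx 4.3333$)
$133 + \left(68 + 45\right) \left(A + x{\left(2 \right)}\right) \left(39 - 58\right) = 133 + \left(68 + 45\right) \left(\frac{13}{3} + 2^{2}\right) \left(39 - 58\right) = 133 + 113 \left(\frac{13}{3} + 4\right) \left(-19\right) = 133 + 113 \cdot \frac{25}{3} \left(-19\right) = 133 + \frac{2825}{3} \left(-19\right) = 133 - \frac{53675}{3} = - \frac{53276}{3}$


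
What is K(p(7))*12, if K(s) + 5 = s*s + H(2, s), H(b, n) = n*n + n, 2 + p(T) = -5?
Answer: 1032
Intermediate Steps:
p(T) = -7 (p(T) = -2 - 5 = -7)
H(b, n) = n + n² (H(b, n) = n² + n = n + n²)
K(s) = -5 + s² + s*(1 + s) (K(s) = -5 + (s*s + s*(1 + s)) = -5 + (s² + s*(1 + s)) = -5 + s² + s*(1 + s))
K(p(7))*12 = (-5 - 7 + 2*(-7)²)*12 = (-5 - 7 + 2*49)*12 = (-5 - 7 + 98)*12 = 86*12 = 1032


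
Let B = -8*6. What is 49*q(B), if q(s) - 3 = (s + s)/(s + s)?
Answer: 196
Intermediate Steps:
B = -48
q(s) = 4 (q(s) = 3 + (s + s)/(s + s) = 3 + (2*s)/((2*s)) = 3 + (2*s)*(1/(2*s)) = 3 + 1 = 4)
49*q(B) = 49*4 = 196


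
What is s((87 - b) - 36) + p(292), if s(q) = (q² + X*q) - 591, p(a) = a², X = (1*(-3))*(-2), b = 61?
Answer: 84713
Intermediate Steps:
X = 6 (X = -3*(-2) = 6)
s(q) = -591 + q² + 6*q (s(q) = (q² + 6*q) - 591 = -591 + q² + 6*q)
s((87 - b) - 36) + p(292) = (-591 + ((87 - 1*61) - 36)² + 6*((87 - 1*61) - 36)) + 292² = (-591 + ((87 - 61) - 36)² + 6*((87 - 61) - 36)) + 85264 = (-591 + (26 - 36)² + 6*(26 - 36)) + 85264 = (-591 + (-10)² + 6*(-10)) + 85264 = (-591 + 100 - 60) + 85264 = -551 + 85264 = 84713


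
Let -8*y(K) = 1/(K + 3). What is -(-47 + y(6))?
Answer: 3385/72 ≈ 47.014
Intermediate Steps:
y(K) = -1/(8*(3 + K)) (y(K) = -1/(8*(K + 3)) = -1/(8*(3 + K)))
-(-47 + y(6)) = -(-47 - 1/(24 + 8*6)) = -(-47 - 1/(24 + 48)) = -(-47 - 1/72) = -1*(-3385/72) = 3385/72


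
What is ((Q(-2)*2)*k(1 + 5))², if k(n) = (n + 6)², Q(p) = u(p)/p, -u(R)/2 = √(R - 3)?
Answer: -414720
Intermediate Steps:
u(R) = -2*√(-3 + R) (u(R) = -2*√(R - 3) = -2*√(-3 + R))
Q(p) = -2*√(-3 + p)/p (Q(p) = (-2*√(-3 + p))/p = -2*√(-3 + p)/p)
k(n) = (6 + n)²
((Q(-2)*2)*k(1 + 5))² = ((-2*√(-3 - 2)/(-2)*2)*(6 + (1 + 5))²)² = ((-2*(-½)*√(-5)*2)*(6 + 6)²)² = ((-2*(-½)*I*√5*2)*12²)² = (((I*√5)*2)*144)² = ((2*I*√5)*144)² = (288*I*√5)² = -414720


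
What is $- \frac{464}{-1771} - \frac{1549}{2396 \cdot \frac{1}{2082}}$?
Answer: $- \frac{2855197567}{2121658} \approx -1345.7$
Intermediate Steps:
$- \frac{464}{-1771} - \frac{1549}{2396 \cdot \frac{1}{2082}} = \left(-464\right) \left(- \frac{1}{1771}\right) - \frac{1549}{2396 \cdot \frac{1}{2082}} = \frac{464}{1771} - \frac{1549}{\frac{1198}{1041}} = \frac{464}{1771} - \frac{1612509}{1198} = - \frac{2855197567}{2121658}$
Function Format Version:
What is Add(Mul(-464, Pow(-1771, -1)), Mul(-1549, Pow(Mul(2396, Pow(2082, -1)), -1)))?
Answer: Rational(-2855197567, 2121658) ≈ -1345.7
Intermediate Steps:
Add(Mul(-464, Pow(-1771, -1)), Mul(-1549, Pow(Mul(2396, Pow(2082, -1)), -1))) = Add(Mul(-464, Rational(-1, 1771)), Mul(-1549, Pow(Mul(2396, Rational(1, 2082)), -1))) = Add(Rational(464, 1771), Mul(-1549, Pow(Rational(1198, 1041), -1))) = Add(Rational(464, 1771), Mul(-1549, Rational(1041, 1198))) = Add(Rational(464, 1771), Rational(-1612509, 1198)) = Rational(-2855197567, 2121658)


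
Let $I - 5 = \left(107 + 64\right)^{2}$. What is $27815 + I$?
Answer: $57061$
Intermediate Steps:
$I = 29246$ ($I = 5 + \left(107 + 64\right)^{2} = 5 + 171^{2} = 5 + 29241 = 29246$)
$27815 + I = 27815 + 29246 = 57061$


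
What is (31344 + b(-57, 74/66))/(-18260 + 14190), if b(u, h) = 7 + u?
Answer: -15647/2035 ≈ -7.6889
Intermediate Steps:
(31344 + b(-57, 74/66))/(-18260 + 14190) = (31344 + (7 - 57))/(-18260 + 14190) = (31344 - 50)/(-4070) = 31294*(-1/4070) = -15647/2035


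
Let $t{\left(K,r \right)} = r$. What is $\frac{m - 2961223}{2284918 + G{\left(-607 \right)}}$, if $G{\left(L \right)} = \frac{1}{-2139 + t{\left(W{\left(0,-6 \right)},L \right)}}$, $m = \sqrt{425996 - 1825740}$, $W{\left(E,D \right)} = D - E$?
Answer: $- \frac{8131518358}{6274384827} + \frac{21968 i \sqrt{21871}}{6274384827} \approx -1.296 + 0.00051779 i$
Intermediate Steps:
$m = 8 i \sqrt{21871}$ ($m = \sqrt{-1399744} = 8 i \sqrt{21871} \approx 1183.1 i$)
$G{\left(L \right)} = \frac{1}{-2139 + L}$
$\frac{m - 2961223}{2284918 + G{\left(-607 \right)}} = \frac{8 i \sqrt{21871} - 2961223}{2284918 + \frac{1}{-2139 - 607}} = \frac{-2961223 + 8 i \sqrt{21871}}{2284918 + \frac{1}{-2746}} = \frac{-2961223 + 8 i \sqrt{21871}}{2284918 - \frac{1}{2746}} = \frac{-2961223 + 8 i \sqrt{21871}}{\frac{6274384827}{2746}} = \left(-2961223 + 8 i \sqrt{21871}\right) \frac{2746}{6274384827} = - \frac{8131518358}{6274384827} + \frac{21968 i \sqrt{21871}}{6274384827}$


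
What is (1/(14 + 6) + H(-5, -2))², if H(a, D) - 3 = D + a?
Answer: 6241/400 ≈ 15.602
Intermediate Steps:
H(a, D) = 3 + D + a (H(a, D) = 3 + (D + a) = 3 + D + a)
(1/(14 + 6) + H(-5, -2))² = (1/(14 + 6) + (3 - 2 - 5))² = (1/20 - 4)² = (-79/20)² = 6241/400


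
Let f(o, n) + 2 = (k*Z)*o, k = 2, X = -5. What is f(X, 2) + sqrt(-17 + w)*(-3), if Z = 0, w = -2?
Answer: -2 - 3*I*sqrt(19) ≈ -2.0 - 13.077*I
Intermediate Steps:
f(o, n) = -2 (f(o, n) = -2 + (2*0)*o = -2 + 0*o = -2 + 0 = -2)
f(X, 2) + sqrt(-17 + w)*(-3) = -2 + sqrt(-17 - 2)*(-3) = -2 + sqrt(-19)*(-3) = -2 + (I*sqrt(19))*(-3) = -2 - 3*I*sqrt(19)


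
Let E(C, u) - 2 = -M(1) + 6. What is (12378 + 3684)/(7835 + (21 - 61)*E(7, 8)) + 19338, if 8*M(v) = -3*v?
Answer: 24175177/1250 ≈ 19340.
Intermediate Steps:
M(v) = -3*v/8 (M(v) = (-3*v)/8 = -3*v/8)
E(C, u) = 67/8 (E(C, u) = 2 + (-(-3)/8 + 6) = 2 + (-1*(-3/8) + 6) = 2 + (3/8 + 6) = 2 + 51/8 = 67/8)
(12378 + 3684)/(7835 + (21 - 61)*E(7, 8)) + 19338 = (12378 + 3684)/(7835 + (21 - 61)*(67/8)) + 19338 = 16062/(7835 - 40*67/8) + 19338 = 16062/(7835 - 335) + 19338 = 16062/7500 + 19338 = 16062*(1/7500) + 19338 = 2677/1250 + 19338 = 24175177/1250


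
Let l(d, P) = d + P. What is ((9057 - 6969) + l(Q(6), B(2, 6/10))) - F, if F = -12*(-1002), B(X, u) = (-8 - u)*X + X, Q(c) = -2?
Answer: -49766/5 ≈ -9953.2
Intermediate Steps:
B(X, u) = X + X*(-8 - u) (B(X, u) = X*(-8 - u) + X = X + X*(-8 - u))
l(d, P) = P + d
F = 12024
((9057 - 6969) + l(Q(6), B(2, 6/10))) - F = ((9057 - 6969) + (-1*2*(7 + 6/10) - 2)) - 1*12024 = (2088 + (-1*2*(7 + 6*(⅒)) - 2)) - 12024 = (2088 + (-1*2*(7 + ⅗) - 2)) - 12024 = (2088 + (-1*2*38/5 - 2)) - 12024 = (2088 + (-76/5 - 2)) - 12024 = (2088 - 86/5) - 12024 = 10354/5 - 12024 = -49766/5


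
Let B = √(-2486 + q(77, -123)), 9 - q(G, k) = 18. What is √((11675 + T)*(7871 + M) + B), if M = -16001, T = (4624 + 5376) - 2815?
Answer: √(-153331800 + I*√2495) ≈ 0.e-3 + 12383.0*I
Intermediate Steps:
q(G, k) = -9 (q(G, k) = 9 - 1*18 = 9 - 18 = -9)
T = 7185 (T = 10000 - 2815 = 7185)
B = I*√2495 (B = √(-2486 - 9) = √(-2495) = I*√2495 ≈ 49.95*I)
√((11675 + T)*(7871 + M) + B) = √((11675 + 7185)*(7871 - 16001) + I*√2495) = √(18860*(-8130) + I*√2495) = √(-153331800 + I*√2495)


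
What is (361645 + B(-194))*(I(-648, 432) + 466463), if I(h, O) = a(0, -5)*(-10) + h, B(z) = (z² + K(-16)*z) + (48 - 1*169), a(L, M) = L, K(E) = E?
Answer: 187380605160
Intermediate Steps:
B(z) = -121 + z² - 16*z (B(z) = (z² - 16*z) + (48 - 1*169) = (z² - 16*z) + (48 - 169) = (z² - 16*z) - 121 = -121 + z² - 16*z)
I(h, O) = h (I(h, O) = 0*(-10) + h = 0 + h = h)
(361645 + B(-194))*(I(-648, 432) + 466463) = (361645 + (-121 + (-194)² - 16*(-194)))*(-648 + 466463) = (361645 + (-121 + 37636 + 3104))*465815 = (361645 + 40619)*465815 = 402264*465815 = 187380605160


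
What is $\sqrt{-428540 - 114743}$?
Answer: $23 i \sqrt{1027} \approx 737.08 i$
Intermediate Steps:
$\sqrt{-428540 - 114743} = \sqrt{-543283} = 23 i \sqrt{1027}$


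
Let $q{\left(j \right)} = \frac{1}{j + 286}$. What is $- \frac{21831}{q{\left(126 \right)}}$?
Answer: $-8994372$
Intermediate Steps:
$q{\left(j \right)} = \frac{1}{286 + j}$
$- \frac{21831}{q{\left(126 \right)}} = - \frac{21831}{\frac{1}{286 + 126}} = - \frac{21831}{\frac{1}{412}} = - 21831 \frac{1}{\frac{1}{412}} = \left(-21831\right) 412 = -8994372$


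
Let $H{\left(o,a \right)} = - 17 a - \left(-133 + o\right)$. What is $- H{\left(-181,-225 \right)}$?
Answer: $-4139$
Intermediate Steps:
$H{\left(o,a \right)} = 133 - o - 17 a$
$- H{\left(-181,-225 \right)} = - (133 - -181 - -3825) = - (133 + 181 + 3825) = \left(-1\right) 4139 = -4139$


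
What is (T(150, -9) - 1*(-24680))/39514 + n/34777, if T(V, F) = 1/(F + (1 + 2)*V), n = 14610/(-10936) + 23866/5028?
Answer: 5224906559803375/8364040771013676 ≈ 0.62469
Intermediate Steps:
n = 23442437/6873276 (n = 14610*(-1/10936) + 23866*(1/5028) = -7305/5468 + 11933/2514 = 23442437/6873276 ≈ 3.4107)
T(V, F) = 1/(F + 3*V)
(T(150, -9) - 1*(-24680))/39514 + n/34777 = (1/(-9 + 3*150) - 1*(-24680))/39514 + (23442437/6873276)/34777 = (1/(-9 + 450) + 24680)*(1/39514) + (23442437/6873276)*(1/34777) = (1/441 + 24680)*(1/39514) + 282439/2879902644 = (10883881/441)*(1/39514) + 282439/2879902644 = 10883881/17425674 + 282439/2879902644 = 5224906559803375/8364040771013676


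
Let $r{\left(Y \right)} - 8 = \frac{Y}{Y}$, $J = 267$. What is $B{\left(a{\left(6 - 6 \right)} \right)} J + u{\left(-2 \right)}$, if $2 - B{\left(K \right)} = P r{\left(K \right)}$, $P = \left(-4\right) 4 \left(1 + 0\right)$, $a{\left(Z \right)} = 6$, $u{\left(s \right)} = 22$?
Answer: $39004$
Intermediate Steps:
$r{\left(Y \right)} = 9$ ($r{\left(Y \right)} = 8 + \frac{Y}{Y} = 8 + 1 = 9$)
$P = -16$ ($P = \left(-16\right) 1 = -16$)
$B{\left(K \right)} = 146$ ($B{\left(K \right)} = 2 - \left(-16\right) 9 = 2 - -144 = 2 + 144 = 146$)
$B{\left(a{\left(6 - 6 \right)} \right)} J + u{\left(-2 \right)} = 146 \cdot 267 + 22 = 38982 + 22 = 39004$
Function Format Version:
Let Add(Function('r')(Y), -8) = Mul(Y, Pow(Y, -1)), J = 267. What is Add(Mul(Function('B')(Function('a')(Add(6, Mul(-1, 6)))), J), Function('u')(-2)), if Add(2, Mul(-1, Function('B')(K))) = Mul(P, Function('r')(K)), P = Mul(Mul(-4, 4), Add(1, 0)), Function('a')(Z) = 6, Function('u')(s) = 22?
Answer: 39004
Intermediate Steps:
Function('r')(Y) = 9 (Function('r')(Y) = Add(8, Mul(Y, Pow(Y, -1))) = Add(8, 1) = 9)
P = -16 (P = Mul(-16, 1) = -16)
Function('B')(K) = 146 (Function('B')(K) = Add(2, Mul(-1, Mul(-16, 9))) = Add(2, Mul(-1, -144)) = Add(2, 144) = 146)
Add(Mul(Function('B')(Function('a')(Add(6, Mul(-1, 6)))), J), Function('u')(-2)) = Add(Mul(146, 267), 22) = Add(38982, 22) = 39004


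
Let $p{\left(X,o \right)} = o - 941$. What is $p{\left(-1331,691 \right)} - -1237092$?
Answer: $1236842$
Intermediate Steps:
$p{\left(X,o \right)} = -941 + o$
$p{\left(-1331,691 \right)} - -1237092 = \left(-941 + 691\right) - -1237092 = -250 + 1237092 = 1236842$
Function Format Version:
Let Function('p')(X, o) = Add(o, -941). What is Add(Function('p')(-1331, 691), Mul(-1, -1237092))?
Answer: 1236842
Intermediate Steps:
Function('p')(X, o) = Add(-941, o)
Add(Function('p')(-1331, 691), Mul(-1, -1237092)) = Add(Add(-941, 691), Mul(-1, -1237092)) = Add(-250, 1237092) = 1236842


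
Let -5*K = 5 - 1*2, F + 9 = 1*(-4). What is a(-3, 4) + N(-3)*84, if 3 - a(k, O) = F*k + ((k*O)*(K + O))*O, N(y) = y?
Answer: -624/5 ≈ -124.80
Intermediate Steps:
F = -13 (F = -9 + 1*(-4) = -9 - 4 = -13)
K = -3/5 (K = -(5 - 1*2)/5 = -(5 - 2)/5 = -1/5*3 = -3/5 ≈ -0.60000)
a(k, O) = 3 + 13*k - k*O**2*(-3/5 + O) (a(k, O) = 3 - (-13*k + ((k*O)*(-3/5 + O))*O) = 3 - (-13*k + ((O*k)*(-3/5 + O))*O) = 3 - (-13*k + (O*k*(-3/5 + O))*O) = 3 - (-13*k + k*O**2*(-3/5 + O)) = 3 + (13*k - k*O**2*(-3/5 + O)) = 3 + 13*k - k*O**2*(-3/5 + O))
a(-3, 4) + N(-3)*84 = (3 + 13*(-3) - 1*(-3)*4**3 + (3/5)*(-3)*4**2) - 3*84 = (3 - 39 - 1*(-3)*64 + (3/5)*(-3)*16) - 252 = (3 - 39 + 192 - 144/5) - 252 = 636/5 - 252 = -624/5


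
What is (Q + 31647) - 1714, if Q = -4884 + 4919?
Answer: 29968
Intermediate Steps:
Q = 35
(Q + 31647) - 1714 = (35 + 31647) - 1714 = 31682 - 1714 = 29968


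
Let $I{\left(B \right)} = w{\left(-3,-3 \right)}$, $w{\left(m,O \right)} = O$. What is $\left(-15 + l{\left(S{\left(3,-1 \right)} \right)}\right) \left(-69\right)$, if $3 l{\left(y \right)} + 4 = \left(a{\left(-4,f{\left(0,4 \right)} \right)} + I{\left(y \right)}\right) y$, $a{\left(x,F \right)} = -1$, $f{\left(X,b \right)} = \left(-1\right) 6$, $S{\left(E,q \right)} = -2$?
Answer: $943$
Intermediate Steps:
$f{\left(X,b \right)} = -6$
$I{\left(B \right)} = -3$
$l{\left(y \right)} = - \frac{4}{3} - \frac{4 y}{3}$ ($l{\left(y \right)} = - \frac{4}{3} + \frac{\left(-1 - 3\right) y}{3} = - \frac{4}{3} + \frac{\left(-4\right) y}{3} = - \frac{4}{3} - \frac{4 y}{3}$)
$\left(-15 + l{\left(S{\left(3,-1 \right)} \right)}\right) \left(-69\right) = \left(-15 - - \frac{4}{3}\right) \left(-69\right) = \left(-15 + \left(- \frac{4}{3} + \frac{8}{3}\right)\right) \left(-69\right) = \left(-15 + \frac{4}{3}\right) \left(-69\right) = \left(- \frac{41}{3}\right) \left(-69\right) = 943$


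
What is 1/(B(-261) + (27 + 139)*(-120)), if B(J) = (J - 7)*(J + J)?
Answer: 1/119976 ≈ 8.3350e-6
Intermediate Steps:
B(J) = 2*J*(-7 + J) (B(J) = (-7 + J)*(2*J) = 2*J*(-7 + J))
1/(B(-261) + (27 + 139)*(-120)) = 1/(2*(-261)*(-7 - 261) + (27 + 139)*(-120)) = 1/(2*(-261)*(-268) + 166*(-120)) = 1/(139896 - 19920) = 1/119976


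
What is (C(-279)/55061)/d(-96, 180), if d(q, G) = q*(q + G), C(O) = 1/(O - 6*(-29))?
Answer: 1/46621249920 ≈ 2.1449e-11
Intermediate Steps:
C(O) = 1/(174 + O) (C(O) = 1/(O + 174) = 1/(174 + O))
d(q, G) = q*(G + q)
(C(-279)/55061)/d(-96, 180) = (1/((174 - 279)*55061))/((-96*(180 - 96))) = ((1/55061)/(-105))/((-96*84)) = -1/105*1/55061/(-8064) = -1/5781405*(-1/8064) = 1/46621249920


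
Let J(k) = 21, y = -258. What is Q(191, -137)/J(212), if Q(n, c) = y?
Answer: -86/7 ≈ -12.286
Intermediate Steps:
Q(n, c) = -258
Q(191, -137)/J(212) = -258/21 = -258*1/21 = -86/7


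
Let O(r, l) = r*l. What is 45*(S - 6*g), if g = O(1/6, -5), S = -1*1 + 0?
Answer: 180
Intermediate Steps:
O(r, l) = l*r
S = -1 (S = -1 + 0 = -1)
g = -⅚ (g = -5/6 = -5*⅙ = -⅚ ≈ -0.83333)
45*(S - 6*g) = 45*(-1 - 6*(-⅚)) = 45*(-1 + 5) = 45*4 = 180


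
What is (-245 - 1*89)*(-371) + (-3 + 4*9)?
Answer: 123947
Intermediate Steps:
(-245 - 1*89)*(-371) + (-3 + 4*9) = (-245 - 89)*(-371) + (-3 + 36) = -334*(-371) + 33 = 123914 + 33 = 123947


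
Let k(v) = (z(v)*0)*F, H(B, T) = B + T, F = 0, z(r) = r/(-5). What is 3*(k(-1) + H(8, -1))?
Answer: 21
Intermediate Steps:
z(r) = -r/5 (z(r) = r*(-⅕) = -r/5)
k(v) = 0 (k(v) = (-v/5*0)*0 = 0*0 = 0)
3*(k(-1) + H(8, -1)) = 3*(0 + (8 - 1)) = 3*(0 + 7) = 3*7 = 21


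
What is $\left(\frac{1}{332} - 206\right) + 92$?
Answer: $- \frac{37847}{332} \approx -114.0$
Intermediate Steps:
$\left(\frac{1}{332} - 206\right) + 92 = - \frac{68391}{332} + 92 = - \frac{37847}{332}$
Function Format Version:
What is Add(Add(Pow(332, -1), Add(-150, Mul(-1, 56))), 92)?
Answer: Rational(-37847, 332) ≈ -114.00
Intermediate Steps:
Add(Add(Pow(332, -1), Add(-150, Mul(-1, 56))), 92) = Add(Add(Rational(1, 332), Add(-150, -56)), 92) = Add(Add(Rational(1, 332), -206), 92) = Add(Rational(-68391, 332), 92) = Rational(-37847, 332)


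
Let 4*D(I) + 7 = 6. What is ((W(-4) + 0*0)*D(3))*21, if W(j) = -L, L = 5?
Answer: 105/4 ≈ 26.250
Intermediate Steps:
D(I) = -¼ (D(I) = -7/4 + (¼)*6 = -7/4 + 3/2 = -¼)
W(j) = -5 (W(j) = -1*5 = -5)
((W(-4) + 0*0)*D(3))*21 = ((-5 + 0*0)*(-¼))*21 = ((-5 + 0)*(-¼))*21 = -5*(-¼)*21 = (5/4)*21 = 105/4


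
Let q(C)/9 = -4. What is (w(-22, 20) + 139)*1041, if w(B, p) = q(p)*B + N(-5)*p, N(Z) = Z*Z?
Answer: 1489671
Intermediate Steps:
N(Z) = Z²
q(C) = -36 (q(C) = 9*(-4) = -36)
w(B, p) = -36*B + 25*p (w(B, p) = -36*B + (-5)²*p = -36*B + 25*p)
(w(-22, 20) + 139)*1041 = ((-36*(-22) + 25*20) + 139)*1041 = ((792 + 500) + 139)*1041 = (1292 + 139)*1041 = 1431*1041 = 1489671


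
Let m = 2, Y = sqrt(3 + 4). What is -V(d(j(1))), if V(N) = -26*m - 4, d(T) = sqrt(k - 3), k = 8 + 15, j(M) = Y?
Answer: 56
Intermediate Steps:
Y = sqrt(7) ≈ 2.6458
j(M) = sqrt(7)
k = 23
d(T) = 2*sqrt(5) (d(T) = sqrt(23 - 3) = sqrt(20) = 2*sqrt(5))
V(N) = -56 (V(N) = -26*2 - 4 = -52 - 4 = -56)
-V(d(j(1))) = -1*(-56) = 56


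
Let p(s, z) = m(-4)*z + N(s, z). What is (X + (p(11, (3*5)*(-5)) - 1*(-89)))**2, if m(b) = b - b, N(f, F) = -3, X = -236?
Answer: 22500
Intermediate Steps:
m(b) = 0
p(s, z) = -3 (p(s, z) = 0*z - 3 = 0 - 3 = -3)
(X + (p(11, (3*5)*(-5)) - 1*(-89)))**2 = (-236 + (-3 - 1*(-89)))**2 = (-236 + (-3 + 89))**2 = (-236 + 86)**2 = (-150)**2 = 22500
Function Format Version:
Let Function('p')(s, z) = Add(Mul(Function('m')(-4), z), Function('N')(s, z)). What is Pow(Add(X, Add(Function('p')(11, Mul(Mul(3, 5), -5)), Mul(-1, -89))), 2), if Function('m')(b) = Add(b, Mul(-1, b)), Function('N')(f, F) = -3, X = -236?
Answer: 22500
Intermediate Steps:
Function('m')(b) = 0
Function('p')(s, z) = -3 (Function('p')(s, z) = Add(Mul(0, z), -3) = Add(0, -3) = -3)
Pow(Add(X, Add(Function('p')(11, Mul(Mul(3, 5), -5)), Mul(-1, -89))), 2) = Pow(Add(-236, Add(-3, Mul(-1, -89))), 2) = Pow(Add(-236, Add(-3, 89)), 2) = Pow(Add(-236, 86), 2) = Pow(-150, 2) = 22500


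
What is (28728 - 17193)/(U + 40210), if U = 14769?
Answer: 11535/54979 ≈ 0.20981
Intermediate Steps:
(28728 - 17193)/(U + 40210) = (28728 - 17193)/(14769 + 40210) = 11535/54979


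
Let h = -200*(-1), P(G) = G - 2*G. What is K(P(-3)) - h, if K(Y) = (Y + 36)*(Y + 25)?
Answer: 892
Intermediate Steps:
P(G) = -G
K(Y) = (25 + Y)*(36 + Y) (K(Y) = (36 + Y)*(25 + Y) = (25 + Y)*(36 + Y))
h = 200
K(P(-3)) - h = (900 + (-1*(-3))² + 61*(-1*(-3))) - 1*200 = (900 + 3² + 61*3) - 200 = (900 + 9 + 183) - 200 = 1092 - 200 = 892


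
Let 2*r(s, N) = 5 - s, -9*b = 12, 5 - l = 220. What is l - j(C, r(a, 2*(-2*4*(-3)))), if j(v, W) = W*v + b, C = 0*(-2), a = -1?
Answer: -641/3 ≈ -213.67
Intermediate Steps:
l = -215 (l = 5 - 1*220 = 5 - 220 = -215)
b = -4/3 (b = -1/9*12 = -4/3 ≈ -1.3333)
C = 0
r(s, N) = 5/2 - s/2 (r(s, N) = (5 - s)/2 = 5/2 - s/2)
j(v, W) = -4/3 + W*v (j(v, W) = W*v - 4/3 = -4/3 + W*v)
l - j(C, r(a, 2*(-2*4*(-3)))) = -215 - (-4/3 + (5/2 - 1/2*(-1))*0) = -215 - (-4/3 + (5/2 + 1/2)*0) = -215 - (-4/3 + 3*0) = -215 - (-4/3 + 0) = -215 - 1*(-4/3) = -215 + 4/3 = -641/3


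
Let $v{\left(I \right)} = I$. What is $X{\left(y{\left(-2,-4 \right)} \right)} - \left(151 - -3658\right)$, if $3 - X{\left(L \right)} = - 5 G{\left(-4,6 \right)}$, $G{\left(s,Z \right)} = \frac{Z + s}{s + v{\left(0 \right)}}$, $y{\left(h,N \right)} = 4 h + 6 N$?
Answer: $- \frac{7617}{2} \approx -3808.5$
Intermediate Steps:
$G{\left(s,Z \right)} = \frac{Z + s}{s}$ ($G{\left(s,Z \right)} = \frac{Z + s}{s + 0} = \frac{Z + s}{s}$)
$X{\left(L \right)} = \frac{1}{2}$ ($X{\left(L \right)} = 3 - - 5 \frac{6 - 4}{-4} = 3 - - 5 \left(\left(- \frac{1}{4}\right) 2\right) = 3 - \left(-5\right) \left(- \frac{1}{2}\right) = 3 - \frac{5}{2} = \frac{1}{2}$)
$X{\left(y{\left(-2,-4 \right)} \right)} - \left(151 - -3658\right) = \frac{1}{2} - \left(151 - -3658\right) = \frac{1}{2} - \left(151 + 3658\right) = \frac{1}{2} - 3809 = - \frac{7617}{2}$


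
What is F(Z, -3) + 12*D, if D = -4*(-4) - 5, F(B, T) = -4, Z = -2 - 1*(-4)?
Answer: 128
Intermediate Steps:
Z = 2 (Z = -2 + 4 = 2)
D = 11 (D = 16 - 5 = 11)
F(Z, -3) + 12*D = -4 + 12*11 = -4 + 132 = 128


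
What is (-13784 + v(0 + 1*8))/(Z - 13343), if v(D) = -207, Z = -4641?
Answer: 13991/17984 ≈ 0.77797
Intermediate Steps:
(-13784 + v(0 + 1*8))/(Z - 13343) = (-13784 - 207)/(-4641 - 13343) = -13991/(-17984) = -13991*(-1/17984) = 13991/17984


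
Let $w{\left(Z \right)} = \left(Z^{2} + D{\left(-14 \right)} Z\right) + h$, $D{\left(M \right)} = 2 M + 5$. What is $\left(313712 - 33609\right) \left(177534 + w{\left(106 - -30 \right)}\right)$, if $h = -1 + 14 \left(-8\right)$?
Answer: $54000777267$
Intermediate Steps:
$h = -113$ ($h = -1 - 112 = -113$)
$D{\left(M \right)} = 5 + 2 M$
$w{\left(Z \right)} = -113 + Z^{2} - 23 Z$ ($w{\left(Z \right)} = \left(Z^{2} + \left(5 + 2 \left(-14\right)\right) Z\right) - 113 = \left(Z^{2} + \left(5 - 28\right) Z\right) - 113 = \left(Z^{2} - 23 Z\right) - 113 = -113 + Z^{2} - 23 Z$)
$\left(313712 - 33609\right) \left(177534 + w{\left(106 - -30 \right)}\right) = \left(313712 - 33609\right) \left(177534 - \left(113 - \left(106 - -30\right)^{2} + 23 \left(106 - -30\right)\right)\right) = 280103 \left(177534 - \left(113 - \left(106 + 30\right)^{2} + 23 \left(106 + 30\right)\right)\right) = 280103 \left(177534 - \left(3241 - 18496\right)\right) = 280103 \left(177534 - -15255\right) = 280103 \left(177534 + 15255\right) = 280103 \cdot 192789 = 54000777267$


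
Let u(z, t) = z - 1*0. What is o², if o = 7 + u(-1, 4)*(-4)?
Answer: 121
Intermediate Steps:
u(z, t) = z (u(z, t) = z + 0 = z)
o = 11 (o = 7 - 1*(-4) = 7 + 4 = 11)
o² = 11² = 121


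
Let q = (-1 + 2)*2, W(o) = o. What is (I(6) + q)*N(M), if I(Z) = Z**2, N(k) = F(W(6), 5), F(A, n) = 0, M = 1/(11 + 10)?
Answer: 0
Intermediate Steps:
M = 1/21 ≈ 0.047619
N(k) = 0
q = 2 (q = 1*2 = 2)
(I(6) + q)*N(M) = (6**2 + 2)*0 = (36 + 2)*0 = 38*0 = 0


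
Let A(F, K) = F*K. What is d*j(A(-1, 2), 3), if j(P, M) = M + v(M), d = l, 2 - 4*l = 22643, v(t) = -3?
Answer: 0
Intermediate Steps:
l = -22641/4 (l = 1/2 - 1/4*22643 = 1/2 - 22643/4 = -22641/4 ≈ -5660.3)
d = -22641/4 ≈ -5660.3
j(P, M) = -3 + M (j(P, M) = M - 3 = -3 + M)
d*j(A(-1, 2), 3) = -22641*(-3 + 3)/4 = -22641/4*0 = 0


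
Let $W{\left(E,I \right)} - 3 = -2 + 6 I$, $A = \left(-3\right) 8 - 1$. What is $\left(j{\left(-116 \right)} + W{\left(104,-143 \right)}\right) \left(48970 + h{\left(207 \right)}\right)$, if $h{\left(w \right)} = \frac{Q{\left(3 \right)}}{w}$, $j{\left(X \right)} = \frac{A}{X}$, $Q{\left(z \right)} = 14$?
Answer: $- \frac{27985181643}{667} \approx -4.1957 \cdot 10^{7}$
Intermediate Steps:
$A = -25$ ($A = -24 - 1 = -25$)
$W{\left(E,I \right)} = 1 + 6 I$ ($W{\left(E,I \right)} = 3 + \left(-2 + 6 I\right) = 1 + 6 I$)
$j{\left(X \right)} = - \frac{25}{X}$
$h{\left(w \right)} = \frac{14}{w}$
$\left(j{\left(-116 \right)} + W{\left(104,-143 \right)}\right) \left(48970 + h{\left(207 \right)}\right) = \left(- \frac{25}{-116} + \left(1 + 6 \left(-143\right)\right)\right) \left(48970 + \frac{14}{207}\right) = \left(\left(-25\right) \left(- \frac{1}{116}\right) + \left(1 - 858\right)\right) \left(48970 + 14 \cdot \frac{1}{207}\right) = \left(\frac{25}{116} - 857\right) \left(48970 + \frac{14}{207}\right) = \left(- \frac{99387}{116}\right) \frac{10136804}{207} = - \frac{27985181643}{667}$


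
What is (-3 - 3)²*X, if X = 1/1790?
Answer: 18/895 ≈ 0.020112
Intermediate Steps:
X = 1/1790 ≈ 0.00055866
(-3 - 3)²*X = (-3 - 3)²*(1/1790) = (-6)²*(1/1790) = 36*(1/1790) = 18/895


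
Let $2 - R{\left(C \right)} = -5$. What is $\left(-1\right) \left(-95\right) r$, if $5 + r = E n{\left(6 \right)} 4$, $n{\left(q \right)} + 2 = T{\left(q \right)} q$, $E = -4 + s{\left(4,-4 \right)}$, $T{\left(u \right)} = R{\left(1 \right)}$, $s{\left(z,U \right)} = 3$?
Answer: $-15675$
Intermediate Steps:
$R{\left(C \right)} = 7$ ($R{\left(C \right)} = 2 - -5 = 2 + 5 = 7$)
$T{\left(u \right)} = 7$
$E = -1$ ($E = -4 + 3 = -1$)
$n{\left(q \right)} = -2 + 7 q$
$r = -165$ ($r = -5 + - (-2 + 7 \cdot 6) 4 = -5 + - (-2 + 42) 4 = -5 + \left(-1\right) 40 \cdot 4 = -5 - 160 = -165$)
$\left(-1\right) \left(-95\right) r = \left(-1\right) \left(-95\right) \left(-165\right) = 95 \left(-165\right) = -15675$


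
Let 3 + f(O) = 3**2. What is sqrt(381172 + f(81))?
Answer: sqrt(381178) ≈ 617.40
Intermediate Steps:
f(O) = 6 (f(O) = -3 + 3**2 = -3 + 9 = 6)
sqrt(381172 + f(81)) = sqrt(381172 + 6) = sqrt(381178)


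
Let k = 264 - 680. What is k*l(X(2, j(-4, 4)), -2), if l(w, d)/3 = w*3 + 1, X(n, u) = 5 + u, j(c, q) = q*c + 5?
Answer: 21216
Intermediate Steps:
j(c, q) = 5 + c*q (j(c, q) = c*q + 5 = 5 + c*q)
k = -416
l(w, d) = 3 + 9*w (l(w, d) = 3*(w*3 + 1) = 3*(3*w + 1) = 3*(1 + 3*w) = 3 + 9*w)
k*l(X(2, j(-4, 4)), -2) = -416*(3 + 9*(5 + (5 - 4*4))) = -416*(3 + 9*(5 + (5 - 16))) = -416*(3 + 9*(5 - 11)) = -416*(3 + 9*(-6)) = -416*(3 - 54) = -416*(-51) = 21216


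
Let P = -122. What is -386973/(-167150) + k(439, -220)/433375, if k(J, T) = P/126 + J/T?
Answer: 46487528977739/20079988582500 ≈ 2.3151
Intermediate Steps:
k(J, T) = -61/63 + J/T (k(J, T) = -122/126 + J/T = -122*1/126 + J/T = -61/63 + J/T)
-386973/(-167150) + k(439, -220)/433375 = -386973/(-167150) + (-61/63 + 439/(-220))/433375 = -386973*(-1/167150) + (-61/63 + 439*(-1/220))*(1/433375) = 386973/167150 + (-61/63 - 439/220)*(1/433375) = 386973/167150 - 41077/13860*1/433375 = 386973/167150 - 41077/6006577500 = 46487528977739/20079988582500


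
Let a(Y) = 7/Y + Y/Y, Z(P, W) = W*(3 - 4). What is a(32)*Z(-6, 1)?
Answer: -39/32 ≈ -1.2188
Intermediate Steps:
Z(P, W) = -W (Z(P, W) = W*(-1) = -W)
a(Y) = 1 + 7/Y (a(Y) = 7/Y + 1 = 1 + 7/Y)
a(32)*Z(-6, 1) = ((7 + 32)/32)*(-1*1) = ((1/32)*39)*(-1) = (39/32)*(-1) = -39/32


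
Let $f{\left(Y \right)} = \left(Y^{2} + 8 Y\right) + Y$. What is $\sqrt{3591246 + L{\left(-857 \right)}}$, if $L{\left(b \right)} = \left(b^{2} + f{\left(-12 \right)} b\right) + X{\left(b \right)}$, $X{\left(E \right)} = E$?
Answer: $\sqrt{4293986} \approx 2072.2$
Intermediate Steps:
$f{\left(Y \right)} = Y^{2} + 9 Y$
$L{\left(b \right)} = b^{2} + 37 b$ ($L{\left(b \right)} = \left(b^{2} + - 12 \left(9 - 12\right) b\right) + b = \left(b^{2} + \left(-12\right) \left(-3\right) b\right) + b = \left(b^{2} + 36 b\right) + b = b^{2} + 37 b$)
$\sqrt{3591246 + L{\left(-857 \right)}} = \sqrt{3591246 - 857 \left(37 - 857\right)} = \sqrt{3591246 - -702740} = \sqrt{3591246 + 702740} = \sqrt{4293986}$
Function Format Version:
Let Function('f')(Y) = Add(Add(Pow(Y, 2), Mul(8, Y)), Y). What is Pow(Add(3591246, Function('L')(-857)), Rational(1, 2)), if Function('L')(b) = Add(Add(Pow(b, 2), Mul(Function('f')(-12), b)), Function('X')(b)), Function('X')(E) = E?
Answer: Pow(4293986, Rational(1, 2)) ≈ 2072.2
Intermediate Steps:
Function('f')(Y) = Add(Pow(Y, 2), Mul(9, Y))
Function('L')(b) = Add(Pow(b, 2), Mul(37, b)) (Function('L')(b) = Add(Add(Pow(b, 2), Mul(Mul(-12, Add(9, -12)), b)), b) = Add(Add(Pow(b, 2), Mul(Mul(-12, -3), b)), b) = Add(Add(Pow(b, 2), Mul(36, b)), b) = Add(Pow(b, 2), Mul(37, b)))
Pow(Add(3591246, Function('L')(-857)), Rational(1, 2)) = Pow(Add(3591246, Mul(-857, Add(37, -857))), Rational(1, 2)) = Pow(Add(3591246, Mul(-857, -820)), Rational(1, 2)) = Pow(Add(3591246, 702740), Rational(1, 2)) = Pow(4293986, Rational(1, 2))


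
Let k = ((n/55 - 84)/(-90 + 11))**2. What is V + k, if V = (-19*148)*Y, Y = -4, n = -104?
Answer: 212373589376/18879025 ≈ 11249.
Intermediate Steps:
k = 22316176/18879025 (k = ((-104/55 - 84)/(-90 + 11))**2 = ((-104*1/55 - 84)/(-79))**2 = ((-104/55 - 84)*(-1/79))**2 = (-4724/55*(-1/79))**2 = (4724/4345)**2 = 22316176/18879025 ≈ 1.1821)
V = 11248 (V = -19*148*(-4) = -2812*(-4) = 11248)
V + k = 11248 + 22316176/18879025 = 212373589376/18879025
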